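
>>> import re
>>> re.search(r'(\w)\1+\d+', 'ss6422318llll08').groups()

`\1` has to match the exact text group 1 already captured.
`re.search` scans for the first position where the pattern succeeds.
The match spans [0:9] → 'ss6422318'.
Captured: group 1 = 's'.

('s',)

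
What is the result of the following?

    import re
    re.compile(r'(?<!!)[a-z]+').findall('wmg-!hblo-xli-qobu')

['wmg', 'blo', 'xli', 'qobu']

Because the assertion is negative and zero-width, positions next to the forbidden text are skipped.
Walking the string: at [0:3] → 'wmg'; at [6:9] → 'blo'; at [10:13] → 'xli'; at [14:18] → 'qobu'.
Since nothing is captured, `findall` lists the 4 matched substrings directly.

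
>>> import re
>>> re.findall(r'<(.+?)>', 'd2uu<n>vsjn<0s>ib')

['n', '0s']

Scanning left to right: at [4:7] match '<n>', group 1 = 'n'; at [11:15] match '<0s>', group 1 = '0s'.
One capturing group, so `findall` returns just the captured substring from each match — 2 in all.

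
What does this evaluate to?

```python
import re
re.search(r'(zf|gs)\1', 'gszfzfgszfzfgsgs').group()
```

'zfzf'

After group 1 captures some text, `\1` only succeeds where that same text appears again.
`search` walks the string left to right and returns the first match it finds.
The match spans [2:6] → 'zfzf'.
Captured: group 1 = 'zf'.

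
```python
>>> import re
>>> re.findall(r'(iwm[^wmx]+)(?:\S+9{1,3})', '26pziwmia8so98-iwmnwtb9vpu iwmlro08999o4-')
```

Because there's exactly one group, `findall` drops the full match and keeps group 1 from each hit.

['iwmia8so98-i', 'iwmlro089']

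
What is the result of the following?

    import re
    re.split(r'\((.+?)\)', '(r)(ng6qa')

Matches to split on: at [0:3] → '(r)'.
With a capturing group present, the delimiter's captured portion is kept in the result list.

['', 'r', '(ng6qa']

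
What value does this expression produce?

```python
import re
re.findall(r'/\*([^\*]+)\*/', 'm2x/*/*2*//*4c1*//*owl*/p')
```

One capturing group, so `findall` returns just the captured substring from each match — 3 in all.

['2', '4c1', 'owl']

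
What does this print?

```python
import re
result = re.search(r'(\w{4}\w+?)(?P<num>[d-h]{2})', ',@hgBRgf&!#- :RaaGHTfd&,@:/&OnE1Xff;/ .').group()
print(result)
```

The pattern matches exactly 4 of a word character, then one or more of a word character (lazy) (captured); then exactly 2 of a character in [d-h] (captured as 'num').
`re.search` tries every starting position until one works.
The match spans [14:22] → 'RaaGHTfd'.
Captured: group 1 = 'RaaGHT', group 2 = 'fd'.

RaaGHTfd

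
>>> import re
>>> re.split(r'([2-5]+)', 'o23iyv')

['o', '23', 'iyv']

Pattern: one or more of a character in [2-5] (captured).
Because the pattern has a capturing group, `split` also inserts each captured text between the pieces.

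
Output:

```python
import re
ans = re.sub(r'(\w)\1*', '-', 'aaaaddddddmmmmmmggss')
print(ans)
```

`\1` has to match the exact text group 1 already captured.
Matches: at [0:4] → 'aaaa'; at [4:10] → 'dddddd'; at [10:16] → 'mmmmmm'; at [16:18] → 'gg'; at [18:20] → 'ss'.
Each match is replaced by '-'.

-----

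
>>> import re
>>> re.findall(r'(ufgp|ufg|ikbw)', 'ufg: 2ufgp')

['ufg', 'ufgp']

Alternation tries branches left to right and keeps the first one that lets the overall match succeed at that position.
Because there's exactly one group, `findall` drops the full match and keeps group 1 from each hit.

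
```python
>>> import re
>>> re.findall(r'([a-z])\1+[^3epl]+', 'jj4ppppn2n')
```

['j', 'p']

`\1` is not a pattern — it's the concrete string captured by group 1, re-applied verbatim.
One capturing group, so `findall` returns just the captured substring from each match — 2 in all.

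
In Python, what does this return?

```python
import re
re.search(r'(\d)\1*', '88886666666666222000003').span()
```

After group 1 captures some text, `\1` only succeeds where that same text appears again.
`re.search` tries every starting position until one works.
The match spans [0:4] → '8888'.
Captured: group 1 = '8'.

(0, 4)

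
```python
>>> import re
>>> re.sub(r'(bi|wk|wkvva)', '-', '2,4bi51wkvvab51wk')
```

'2,4-51-vvab51-'

Alternation isn't longest-match — the leftmost alternative that fits at this position is chosen.
Matches: at [3:5] → 'bi'; at [7:9] → 'wk'; at [15:17] → 'wk'.
`sub` substitutes '-' at each match site.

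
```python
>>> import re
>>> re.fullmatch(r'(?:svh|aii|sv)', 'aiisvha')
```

None

`fullmatch` succeeds only if the pattern covers the string from start to end.
Here there's no way to consume every character, so the call returns None.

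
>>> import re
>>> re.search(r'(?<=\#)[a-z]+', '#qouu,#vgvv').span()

(1, 5)

Lookahead/lookbehind check context without consuming it, so the matched span excludes the asserted characters.
The match spans [1:5] → 'qouu'.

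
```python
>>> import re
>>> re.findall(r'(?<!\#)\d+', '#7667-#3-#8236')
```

The negative lookahead/lookbehind blocks any match where the forbidden context is present.
No capturing groups, so `findall` returns the 2 full match strings.

['667', '236']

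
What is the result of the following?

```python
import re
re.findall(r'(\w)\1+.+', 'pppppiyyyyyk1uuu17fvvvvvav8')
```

The backreference `\1` re-matches whatever the first group consumed, character for character.
Matches: at [0:27] match 'pppppiyyyyyk1uuu17fvvvvvav8', group 1 = 'p'.
One capturing group, so `findall` returns just the captured substring from the one match — 1 in all.

['p']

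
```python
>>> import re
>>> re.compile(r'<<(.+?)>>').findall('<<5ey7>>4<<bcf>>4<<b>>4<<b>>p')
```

With a single group, `findall` returns only what that group captured — 4 items.

['5ey7', 'bcf', 'b', 'b']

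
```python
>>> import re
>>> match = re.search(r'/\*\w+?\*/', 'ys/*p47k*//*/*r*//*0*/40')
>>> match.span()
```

(2, 10)

The match spans [2:10] → '/*p47k*/'.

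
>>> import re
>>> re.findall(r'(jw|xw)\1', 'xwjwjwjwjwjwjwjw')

The backreference `\1` re-matches whatever the first group consumed, character for character.
Walking the string: at [2:6] match 'jwjw', group 1 = 'jw'; at [6:10] match 'jwjw', group 1 = 'jw'; at [10:14] match 'jwjw', group 1 = 'jw'.
One capturing group, so `findall` returns just the captured substring from each match — 3 in all.

['jw', 'jw', 'jw']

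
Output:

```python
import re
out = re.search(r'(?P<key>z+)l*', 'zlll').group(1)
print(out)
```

The pattern matches one or more of a literal 'z' (captured as 'key'); then zero or more of a literal 'l'.
`re.search` tries every starting position until one works.
The match spans [0:4] → 'zlll'.
Captured: group 1 = 'z'.

z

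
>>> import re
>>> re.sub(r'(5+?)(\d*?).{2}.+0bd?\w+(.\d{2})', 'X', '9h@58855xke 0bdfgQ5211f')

Pattern: one or more of a literal '5' (lazy) (captured); then zero or more of a digit (lazy) (captured); then exactly 2 of any character, then one or more of any character; then the literal '0b', then optionally the literal 'd', then one or more of a word character; then any character, then exactly 2 of a digit (captured).
Matches: at [3:22] → '58855xke 0bdfgQ5211'.
`sub` substitutes 'X' at each match site.

'9h@Xf'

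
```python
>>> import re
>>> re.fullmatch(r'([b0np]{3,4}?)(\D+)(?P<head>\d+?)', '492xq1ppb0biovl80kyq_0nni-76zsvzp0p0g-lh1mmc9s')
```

None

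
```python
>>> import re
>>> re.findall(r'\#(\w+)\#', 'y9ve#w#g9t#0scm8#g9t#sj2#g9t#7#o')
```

Matches: at [4:7] match '#w#', group 1 = 'w'; at [10:17] match '#0scm8#', group 1 = '0scm8'; at [20:25] match '#sj2#', group 1 = 'sj2'; at [28:31] match '#7#', group 1 = '7'.
`findall` collects group 1 from each match (4 total).

['w', '0scm8', 'sj2', '7']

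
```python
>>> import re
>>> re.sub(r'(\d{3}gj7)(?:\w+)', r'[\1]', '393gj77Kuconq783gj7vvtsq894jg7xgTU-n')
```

'[393gj7]-n'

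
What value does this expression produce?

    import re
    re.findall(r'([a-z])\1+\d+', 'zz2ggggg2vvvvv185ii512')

A backreference is literal: `\1` must see the identical characters the first group matched.
Walking the string: at [0:3] match 'zz2', group 1 = 'z'; at [3:9] match 'ggggg2', group 1 = 'g'; at [9:17] match 'vvvvv185', group 1 = 'v'; at [17:22] match 'ii512', group 1 = 'i'.
With a single group, `findall` returns only what that group captured — 4 items.

['z', 'g', 'v', 'i']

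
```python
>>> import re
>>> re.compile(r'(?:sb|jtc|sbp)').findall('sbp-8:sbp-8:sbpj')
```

['sb', 'sb', 'sb']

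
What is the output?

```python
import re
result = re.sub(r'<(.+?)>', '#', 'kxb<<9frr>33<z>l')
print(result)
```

kxb#33#l

A `+?`/`*?`/`{m,n}?` starts at its minimum and grows only as far as needed for what follows to match.
Matches: at [3:10] → '<<9frr>'; at [12:15] → '<z>'.
Each match is replaced by '#'.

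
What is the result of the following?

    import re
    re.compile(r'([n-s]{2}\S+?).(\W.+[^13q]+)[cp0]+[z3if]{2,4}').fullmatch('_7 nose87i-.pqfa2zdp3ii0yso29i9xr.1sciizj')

None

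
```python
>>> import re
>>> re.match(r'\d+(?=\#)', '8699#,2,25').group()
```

With `match`, the pattern is implicitly anchored at the beginning.
The match spans [0:4] → '8699'.

'8699'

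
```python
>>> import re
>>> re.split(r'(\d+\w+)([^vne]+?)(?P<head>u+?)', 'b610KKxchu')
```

['b', '610KKxc', 'h', 'u', '']

Pattern: one or more of a digit, then one or more of a word character (captured); then one or more of any character except [vne] (lazy) (captured); then one or more of a literal 'u' (lazy) (captured as 'head').
Matches to split on: at [1:10] → '610KKxchu'.
With a capturing group present, the delimiter's captured portion is kept in the result list.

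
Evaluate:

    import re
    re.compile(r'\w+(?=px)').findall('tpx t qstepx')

Lookahead/lookbehind check context without consuming it, so the matched span excludes the asserted characters.
`findall` yields the raw match text (2 of them) because the pattern has no groups.

['t', 'qste']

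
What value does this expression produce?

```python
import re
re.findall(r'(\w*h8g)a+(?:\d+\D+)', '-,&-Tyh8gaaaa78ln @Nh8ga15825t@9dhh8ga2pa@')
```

['Tyh8g', '9dhh8g']

Because there's exactly one group, `findall` drops the full match and keeps group 1 from each hit.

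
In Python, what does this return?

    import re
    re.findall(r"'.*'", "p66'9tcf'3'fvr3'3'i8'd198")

Walking the string: at [3:21] → "'9tcf'3'fvr3'3'i8'".
With no groups in the pattern, `findall` gives back each whole match — 1 here.

["'9tcf'3'fvr3'3'i8'"]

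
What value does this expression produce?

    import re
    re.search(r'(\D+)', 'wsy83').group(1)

The match spans [0:3] → 'wsy'.
Captured: group 1 = 'wsy'.

'wsy'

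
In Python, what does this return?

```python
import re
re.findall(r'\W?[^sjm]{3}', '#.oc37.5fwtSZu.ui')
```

['#.oc', '37.', '5fw', 'tSZ', 'u.u']

This matches optionally a non-word character; then exactly 3 of any character except [sjm].
Scanning left to right: at [0:4] → '#.oc'; at [4:7] → '37.'; at [7:10] → '5fw'; at [10:13] → 'tSZ'; at [13:16] → 'u.u'.
Since nothing is captured, `findall` lists the 5 matched substrings directly.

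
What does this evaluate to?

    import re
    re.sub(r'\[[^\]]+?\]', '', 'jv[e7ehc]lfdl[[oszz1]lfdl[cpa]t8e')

'jvlfdllfdlt8e'

Matches: at [2:9] → '[e7ehc]'; at [13:21] → '[[oszz1]'; at [25:30] → '[cpa]'.
`sub` substitutes '' at each match site.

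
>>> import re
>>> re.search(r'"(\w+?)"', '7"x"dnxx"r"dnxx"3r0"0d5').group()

'"x"'

`re.search` scans for the first position where the pattern succeeds.
The match spans [1:4] → '"x"'.
Captured: group 1 = 'x'.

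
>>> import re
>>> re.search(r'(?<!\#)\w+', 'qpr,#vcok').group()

The negative lookahead/lookbehind blocks any match where the forbidden context is present.
The match spans [0:3] → 'qpr'.

'qpr'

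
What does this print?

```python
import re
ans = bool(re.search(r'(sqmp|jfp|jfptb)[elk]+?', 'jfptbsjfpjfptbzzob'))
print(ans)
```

Here no position works, so the call returns None, and `bool(None)` is False.

False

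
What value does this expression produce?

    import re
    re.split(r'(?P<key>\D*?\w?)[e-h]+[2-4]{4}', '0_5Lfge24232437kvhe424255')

['0_5', 'L', '2437', 'kv', '55']

This matches zero or more of a non-digit (lazy), then optionally a word character (captured as 'key'); then one or more of a character in [e-h], then exactly 4 of a character in [2-4].
The `?` after the quantifier makes it lazy — it takes as little as possible before letting the rest of the pattern try.
Matches to split on: at [3:11] → 'Lfge2423'; at [15:23] → 'kvhe4242'.
With a capturing group present, the delimiter's captured portion is kept in the result list.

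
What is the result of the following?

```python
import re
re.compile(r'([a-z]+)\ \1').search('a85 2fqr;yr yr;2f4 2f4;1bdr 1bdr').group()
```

`\1` is not a pattern — it's the concrete string captured by group 1, re-applied verbatim.
`re.search` scans for the first position where the pattern succeeds.
The match spans [9:14] → 'yr yr'.
Captured: group 1 = 'yr'.

'yr yr'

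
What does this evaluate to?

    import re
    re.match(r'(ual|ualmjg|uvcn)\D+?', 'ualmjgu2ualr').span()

The regex engine tests alternatives in the order written; an earlier branch that matches wins even if a later one would match more.
With `match`, the pattern is implicitly anchored at the beginning.
The match spans [0:4] → 'ualm'.
Captured: group 1 = 'ual'.

(0, 4)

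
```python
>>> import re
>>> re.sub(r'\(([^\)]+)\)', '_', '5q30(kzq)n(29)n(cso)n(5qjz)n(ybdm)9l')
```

Matches: at [4:9] → '(kzq)'; at [10:14] → '(29)'; at [15:20] → '(cso)'; at [21:27] → '(5qjz)'; at [28:34] → '(ybdm)'.
`sub` substitutes '_' at each match site.

'5q30_n_n_n_n_9l'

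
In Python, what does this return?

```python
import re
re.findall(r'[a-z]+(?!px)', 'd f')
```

['d', 'f']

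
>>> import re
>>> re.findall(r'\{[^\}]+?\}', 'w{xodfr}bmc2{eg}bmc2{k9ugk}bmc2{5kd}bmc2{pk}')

Matches: at [1:8] → '{xodfr}'; at [12:16] → '{eg}'; at [20:27] → '{k9ugk}'; at [31:36] → '{5kd}'; at [40:44] → '{pk}'.
`findall` yields the raw match text (5 of them) because the pattern has no groups.

['{xodfr}', '{eg}', '{k9ugk}', '{5kd}', '{pk}']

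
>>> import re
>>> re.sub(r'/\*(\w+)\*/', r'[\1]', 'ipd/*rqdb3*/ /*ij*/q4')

'ipd[rqdb3] [ij]q4'

Matches: at [3:12] → '/*rqdb3*/'; at [13:19] → '/*ij*/'.
Each match is replaced using the text its own group 1 captured.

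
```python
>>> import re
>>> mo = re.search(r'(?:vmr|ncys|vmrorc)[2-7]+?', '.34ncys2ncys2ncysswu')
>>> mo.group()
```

'ncys2'

The match spans [3:8] → 'ncys2'.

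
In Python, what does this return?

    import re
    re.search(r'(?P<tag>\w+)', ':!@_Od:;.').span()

(3, 6)

Pattern: one or more of a word character (captured as 'tag').
`re.search` tries every starting position until one works.
The match spans [3:6] → '_Od'.
Captured: group 1 = '_Od'.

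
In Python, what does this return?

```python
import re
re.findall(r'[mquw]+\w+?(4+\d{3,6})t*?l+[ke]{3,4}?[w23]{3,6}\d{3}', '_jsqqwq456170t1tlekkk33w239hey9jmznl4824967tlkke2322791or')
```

['4824967']

This matches one or more of one of [mquw], then one or more of a word character (lazy); then one or more of the literal '4', then 3 to 6 of a digit (captured); then zero or more of the literal 't' (lazy), then one or more of a literal 'l'; then 3 to 4 of one of [ke] (lazy), then 3 to 6 of one of [w23], then exactly 3 of a digit.
Matches: at [3:55] match 'qqwq456170t1tlekkk33w239hey9jmznl4824967tlkke2322791', group 1 = '4824967'.
`findall` collects group 1 from the one match (1 total).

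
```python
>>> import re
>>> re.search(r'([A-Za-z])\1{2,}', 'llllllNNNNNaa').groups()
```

`\1` is not a pattern — it's the concrete string captured by group 1, re-applied verbatim.
Unlike `match`, `search` isn't anchored — it looks for the pattern anywhere in the string.
The match spans [0:6] → 'llllll'.
Captured: group 1 = 'l'.

('l',)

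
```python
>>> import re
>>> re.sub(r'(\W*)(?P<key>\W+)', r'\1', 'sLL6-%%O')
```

'sLL6-%O'

The replacement refers to a captured group, so each match is rewritten using its own captured text.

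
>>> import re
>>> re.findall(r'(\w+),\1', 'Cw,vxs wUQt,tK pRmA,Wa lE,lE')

After group 1 captures some text, `\1` only succeeds where that same text appears again.
One capturing group, so `findall` returns just the captured substring from each match — 2 in all.

['t', 'lE']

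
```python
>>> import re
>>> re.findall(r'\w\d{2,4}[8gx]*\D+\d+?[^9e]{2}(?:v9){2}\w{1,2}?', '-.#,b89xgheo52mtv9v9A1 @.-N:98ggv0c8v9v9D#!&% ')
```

['b89xgheo52mtv9v9A']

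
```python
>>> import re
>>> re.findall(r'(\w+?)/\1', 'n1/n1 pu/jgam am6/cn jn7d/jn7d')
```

['n1', 'jn7d']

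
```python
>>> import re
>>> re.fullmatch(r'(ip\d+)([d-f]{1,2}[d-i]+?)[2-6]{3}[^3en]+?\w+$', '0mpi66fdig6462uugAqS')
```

Pattern: the literal 'ip', then one or more of a digit (captured); then 1 to 2 of a character in [d-f], then one or more of a character in [d-i] (lazy) (captured); then exactly 3 of a character in [2-6], then one or more of any character except [3en] (lazy); then one or more of a word character; then anchored at the end.
`re.fullmatch` requires the pattern to consume the entire string.
Here the string isn't matched end-to-end, so the call returns None.

None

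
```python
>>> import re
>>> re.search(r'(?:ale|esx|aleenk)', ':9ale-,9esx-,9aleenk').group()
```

The match spans [2:5] → 'ale'.

'ale'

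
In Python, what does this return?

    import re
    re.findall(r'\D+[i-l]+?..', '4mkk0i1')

['mkk0i']

The pattern matches one or more of a non-digit, then one or more of a character in [i-l] (lazy); then any character, then any character.
Matches: at [1:6] → 'mkk0i'.
`findall` yields the raw match text (1 of them) because the pattern has no groups.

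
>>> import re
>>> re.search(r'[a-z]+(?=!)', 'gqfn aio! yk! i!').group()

'aio'

Lookahead/lookbehind check context without consuming it, so the matched span excludes the asserted characters.
Unlike `match`, `search` isn't anchored — it looks for the pattern anywhere in the string.
The match spans [5:8] → 'aio'.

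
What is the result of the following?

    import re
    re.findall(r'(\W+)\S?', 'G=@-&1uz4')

The pattern matches one or more of a non-word character (captured); then optionally a non-whitespace character.
Walking the string: at [1:6] match '=@-&1', group 1 = '=@-&'.
With a single group, `findall` returns only what that group captured — 1 item.

['=@-&']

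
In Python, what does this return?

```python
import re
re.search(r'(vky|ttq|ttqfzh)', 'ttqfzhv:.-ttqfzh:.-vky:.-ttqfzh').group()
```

'ttq'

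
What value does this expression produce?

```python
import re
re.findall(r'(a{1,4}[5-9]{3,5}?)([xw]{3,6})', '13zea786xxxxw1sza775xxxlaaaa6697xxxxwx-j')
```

The pattern matches 1 to 4 of the literal 'a', then 3 to 5 of a character in [5-9] (lazy) (captured); then 3 to 6 of one of [xw] (captured).
Walking the string: at [4:13] match 'a786xxxxw', groups = ('a786', 'xxxxw'); at [16:23] match 'a775xxx', groups = ('a775', 'xxx'); at [24:38] match 'aaaa6697xxxxwx', groups = ('aaaa6697', 'xxxxwx').
With 2 capturing groups, `findall` returns a 2-tuple per match.

[('a786', 'xxxxw'), ('a775', 'xxx'), ('aaaa6697', 'xxxxwx')]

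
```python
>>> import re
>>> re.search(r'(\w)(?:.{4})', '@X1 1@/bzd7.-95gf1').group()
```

This matches a word character (captured); then exactly 4 of any character (non-capturing group).
`re.search` tries every starting position until one works.
The match spans [1:6] → 'X1 1@'.
Captured: group 1 = 'X'.

'X1 1@'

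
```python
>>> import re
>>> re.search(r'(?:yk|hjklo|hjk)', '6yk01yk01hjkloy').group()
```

'yk'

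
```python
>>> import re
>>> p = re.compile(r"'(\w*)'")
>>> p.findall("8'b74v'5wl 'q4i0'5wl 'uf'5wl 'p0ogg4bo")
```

Walking the string: at [1:7] match "'b74v'", group 1 = 'b74v'; at [11:17] match "'q4i0'", group 1 = 'q4i0'; at [21:25] match "'uf'", group 1 = 'uf'.
`findall` collects group 1 from each match (3 total).

['b74v', 'q4i0', 'uf']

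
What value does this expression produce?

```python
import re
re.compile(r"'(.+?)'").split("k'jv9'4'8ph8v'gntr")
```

['k', 'jv9', '4', '8ph8v', 'gntr']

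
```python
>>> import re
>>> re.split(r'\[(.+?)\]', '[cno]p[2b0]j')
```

['', 'cno', 'p', '2b0', 'j']

`re.split` interleaves the captured-group text with the surrounding fragments.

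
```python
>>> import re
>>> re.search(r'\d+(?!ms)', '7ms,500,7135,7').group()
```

'500'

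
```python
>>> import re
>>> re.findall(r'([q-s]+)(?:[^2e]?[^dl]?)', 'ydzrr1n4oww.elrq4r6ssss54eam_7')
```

['rr', 'rq', 'ssss']

This matches one or more of a character in [q-s] (captured); then optionally any character except [2e], then optionally any character except [dl] (non-capturing group).
With a single group, `findall` returns only what that group captured — 3 items.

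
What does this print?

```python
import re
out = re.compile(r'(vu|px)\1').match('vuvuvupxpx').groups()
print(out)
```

The match spans [0:4] → 'vuvu'.
Captured: group 1 = 'vu'.

('vu',)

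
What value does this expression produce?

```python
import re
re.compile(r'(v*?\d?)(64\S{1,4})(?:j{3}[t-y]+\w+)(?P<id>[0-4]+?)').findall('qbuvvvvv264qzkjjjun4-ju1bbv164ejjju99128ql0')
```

[('vvvvv2', '64qzk', '4'), ('v1', '64e', '0')]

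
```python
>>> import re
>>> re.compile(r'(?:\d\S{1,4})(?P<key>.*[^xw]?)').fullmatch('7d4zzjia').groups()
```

('jia',)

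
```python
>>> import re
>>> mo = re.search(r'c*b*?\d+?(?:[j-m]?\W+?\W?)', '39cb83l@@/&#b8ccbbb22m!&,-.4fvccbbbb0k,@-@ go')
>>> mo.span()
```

(2, 9)

The pattern matches zero or more of a literal 'c', then zero or more of the literal 'b' (lazy), then one or more of a digit (lazy); then optionally a character in [j-m], then one or more of a non-word character (lazy), then optionally a non-word character (non-capturing group).
`re.search` scans for the first position where the pattern succeeds.
The match spans [2:9] → 'cb83l@@'.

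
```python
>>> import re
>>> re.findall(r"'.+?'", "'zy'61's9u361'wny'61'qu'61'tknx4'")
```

["'zy'", "'s9u361'", "'61'", "'61'"]

With no groups in the pattern, `findall` gives back each whole match — 4 here.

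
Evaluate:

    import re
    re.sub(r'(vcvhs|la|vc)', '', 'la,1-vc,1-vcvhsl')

Alternation isn't longest-match — the leftmost alternative that fits at this position is chosen.
Matches: at [0:2] → 'la'; at [5:7] → 'vc'; at [10:15] → 'vcvhs'.
Every occurrence is swapped for ''.

',1-,1-l'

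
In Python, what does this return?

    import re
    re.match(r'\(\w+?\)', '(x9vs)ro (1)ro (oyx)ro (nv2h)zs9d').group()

'(x9vs)'

`re.match` won't scan ahead — the pattern has to work from the very first character.
The match spans [0:6] → '(x9vs)'.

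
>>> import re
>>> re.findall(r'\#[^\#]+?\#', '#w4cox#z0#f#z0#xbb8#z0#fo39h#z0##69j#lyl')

Matches: at [0:7] → '#w4cox#'; at [9:12] → '#f#'; at [14:20] → '#xbb8#'; at [22:29] → '#fo39h#'; at [32:37] → '#69j#'.
`findall` yields the raw match text (5 of them) because the pattern has no groups.

['#w4cox#', '#f#', '#xbb8#', '#fo39h#', '#69j#']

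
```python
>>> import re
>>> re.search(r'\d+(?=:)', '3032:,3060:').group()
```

'3032'

Because the assertion is zero-width, the text it checks is not consumed and won't appear in the result.
The match spans [0:4] → '3032'.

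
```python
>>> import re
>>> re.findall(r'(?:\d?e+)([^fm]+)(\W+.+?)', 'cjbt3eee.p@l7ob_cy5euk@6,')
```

[('.p@l7ob_cy5euk', '@6')]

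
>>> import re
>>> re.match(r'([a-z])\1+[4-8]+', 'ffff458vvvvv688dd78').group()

'ffff458'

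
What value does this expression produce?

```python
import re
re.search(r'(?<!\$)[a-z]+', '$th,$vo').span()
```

(2, 3)

Because the assertion is negative and zero-width, positions next to the forbidden text are skipped.
The match spans [2:3] → 'h'.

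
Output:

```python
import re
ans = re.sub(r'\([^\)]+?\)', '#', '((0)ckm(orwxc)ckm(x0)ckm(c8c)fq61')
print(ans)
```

#ckm#ckm#ckm#fq61

Matches: at [0:4] → '((0)'; at [7:14] → '(orwxc)'; at [17:21] → '(x0)'; at [24:29] → '(c8c)'.
Every occurrence is swapped for '#'.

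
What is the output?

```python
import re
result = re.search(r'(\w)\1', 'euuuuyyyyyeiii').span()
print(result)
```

(1, 3)

`\1` has to match the exact text group 1 already captured.
Unlike `match`, `search` isn't anchored — it looks for the pattern anywhere in the string.
The match spans [1:3] → 'uu'.
Captured: group 1 = 'u'.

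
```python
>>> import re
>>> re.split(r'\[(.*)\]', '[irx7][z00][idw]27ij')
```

`re.split` interleaves the captured-group text with the surrounding fragments.

['', 'irx7][z00][idw', '27ij']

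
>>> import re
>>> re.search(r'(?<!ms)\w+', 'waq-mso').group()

'waq'

`(?!…)`/`(?<!…)` only lets a position through if the neighbouring text does NOT match; no characters are consumed.
The match spans [0:3] → 'waq'.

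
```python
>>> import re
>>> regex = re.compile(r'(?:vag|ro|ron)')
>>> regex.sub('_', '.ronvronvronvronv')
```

'._nv_nv_nv_nv'

Alternation tries branches left to right and keeps the first one that lets the overall match succeed at that position.
Each match is replaced by '_'.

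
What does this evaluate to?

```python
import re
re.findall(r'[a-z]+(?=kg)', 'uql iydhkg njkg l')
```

['iydh', 'nj']

The `(?=…)`/`(?<=…)` assertion just peeks at neighbouring text; it doesn't advance the match position.
With no groups in the pattern, `findall` gives back each whole match — 2 here.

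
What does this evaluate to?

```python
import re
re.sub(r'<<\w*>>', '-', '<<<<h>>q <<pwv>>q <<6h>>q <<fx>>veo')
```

Each match is replaced by '-'.

'<<-q -q -q -veo'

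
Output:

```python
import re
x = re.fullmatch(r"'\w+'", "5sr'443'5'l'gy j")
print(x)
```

For `fullmatch`, every character of the input must be accounted for by the pattern.
Here the string isn't matched end-to-end, so the call returns None.

None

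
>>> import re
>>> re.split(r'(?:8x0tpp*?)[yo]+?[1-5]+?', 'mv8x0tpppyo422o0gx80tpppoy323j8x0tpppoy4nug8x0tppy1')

['mv', '22o0gx80tpppoy323j', 'nug', '']

Pattern: the literal '8x', then the literal '0tp', then zero or more of a literal 'p' (lazy) (non-capturing group); then one or more of one of [yo] (lazy); then one or more of a character in [1-5] (lazy).
Lazy quantifiers expand one character at a time until the remainder of the pattern can match.
Matches to split on: at [2:12] → '8x0tpppyo4'; at [30:40] → '8x0tpppoy4'; at [43:51] → '8x0tppy1'.
Each match becomes a cut point; 4 segments remain.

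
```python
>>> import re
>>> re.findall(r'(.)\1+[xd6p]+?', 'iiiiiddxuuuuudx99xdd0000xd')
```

After group 1 captures some text, `\1` only succeeds where that same text appears again.
Because there's exactly one group, `findall` drops the full match and keeps group 1 from each hit.

['i', 'u', '9', '0']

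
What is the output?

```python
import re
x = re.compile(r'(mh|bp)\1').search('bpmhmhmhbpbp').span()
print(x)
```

`\1` has to match the exact text group 1 already captured.
Unlike `match`, `search` isn't anchored — it looks for the pattern anywhere in the string.
The match spans [2:6] → 'mhmh'.
Captured: group 1 = 'mh'.

(2, 6)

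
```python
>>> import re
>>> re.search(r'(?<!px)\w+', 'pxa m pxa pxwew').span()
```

(0, 3)

Because the assertion is negative and zero-width, positions next to the forbidden text are skipped.
`re.search` tries every starting position until one works.
The match spans [0:3] → 'pxa'.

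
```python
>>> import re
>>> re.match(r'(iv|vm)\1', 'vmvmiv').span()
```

After group 1 captures some text, `\1` only succeeds where that same text appears again.
`re.match` won't scan ahead — the pattern has to work from the very first character.
The match spans [0:4] → 'vmvm'.
Captured: group 1 = 'vm'.

(0, 4)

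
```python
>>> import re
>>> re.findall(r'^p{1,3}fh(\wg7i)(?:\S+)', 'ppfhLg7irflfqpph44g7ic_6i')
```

['Lg7i']

`findall` collects group 1 from the one match (1 total).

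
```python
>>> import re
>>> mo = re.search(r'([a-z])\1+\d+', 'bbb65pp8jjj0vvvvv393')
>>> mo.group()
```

'bbb65'

After group 1 captures some text, `\1` only succeeds where that same text appears again.
`re.search` tries every starting position until one works.
The match spans [0:5] → 'bbb65'.
Captured: group 1 = 'b'.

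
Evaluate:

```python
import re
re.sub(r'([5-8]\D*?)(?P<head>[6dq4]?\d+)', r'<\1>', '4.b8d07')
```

Pattern: a character in [5-8], then zero or more of a non-digit (lazy) (captured); then optionally one of [6dq4], then one or more of a digit (captured as 'head').
A `+?`/`*?`/`{m,n}?` starts at its minimum and grows only as far as needed for what follows to match.
Matches: at [3:7] → '8d07'.
The replacement refers to a captured group, so each match is rewritten using its own captured text.

'4.b<8>'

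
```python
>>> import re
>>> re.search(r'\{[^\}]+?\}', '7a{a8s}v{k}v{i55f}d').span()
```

Unlike `match`, `search` isn't anchored — it looks for the pattern anywhere in the string.
The match spans [2:7] → '{a8s}'.

(2, 7)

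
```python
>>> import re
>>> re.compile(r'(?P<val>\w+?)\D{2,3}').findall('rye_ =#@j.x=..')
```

['r', 'j']

The pattern matches one or more of a word character (lazy) (captured as 'val'); then 2 to 3 of a non-digit.
The `?` after the quantifier makes it lazy — it takes as little as possible before letting the rest of the pattern try.
Walking the string: at [0:4] match 'rye_', group 1 = 'r'; at [8:12] match 'j.x=', group 1 = 'j'.
One capturing group, so `findall` returns just the captured substring from each match — 2 in all.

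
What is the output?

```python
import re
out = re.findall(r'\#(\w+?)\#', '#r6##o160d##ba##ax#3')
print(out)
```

Matches: at [0:4] match '#r6#', group 1 = 'r6'; at [4:11] match '#o160d#', group 1 = 'o160d'; at [11:15] match '#ba#', group 1 = 'ba'; at [15:19] match '#ax#', group 1 = 'ax'.
`findall` collects group 1 from each match (4 total).

['r6', 'o160d', 'ba', 'ax']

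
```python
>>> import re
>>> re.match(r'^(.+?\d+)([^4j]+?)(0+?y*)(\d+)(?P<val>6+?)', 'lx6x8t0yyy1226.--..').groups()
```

('lx6', 'x8t', '0yyy', '122', '6')

The match spans [0:14] → 'lx6x8t0yyy1226'.
Captured: group 1 = 'lx6', group 2 = 'x8t', group 3 = '0yyy', group 4 = '122', group 5 = '6'.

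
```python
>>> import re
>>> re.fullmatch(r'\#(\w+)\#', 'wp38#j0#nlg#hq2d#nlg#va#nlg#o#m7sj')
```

None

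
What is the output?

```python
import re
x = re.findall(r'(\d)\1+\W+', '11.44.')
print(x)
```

`\1` is not a pattern — it's the concrete string captured by group 1, re-applied verbatim.
One capturing group, so `findall` returns just the captured substring from each match — 2 in all.

['1', '4']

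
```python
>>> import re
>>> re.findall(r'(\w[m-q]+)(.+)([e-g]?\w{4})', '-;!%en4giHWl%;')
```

The pattern matches a word character, then one or more of a character in [m-q] (captured); then one or more of any character (captured); then optionally a character in [e-g], then exactly 4 of a word character (captured).
Walking the string: at [4:12] match 'en4giHWl', groups = ('en', '4g', 'iHWl').
With 3 capturing groups, `findall` returns a 3-tuple per match.

[('en', '4g', 'iHWl')]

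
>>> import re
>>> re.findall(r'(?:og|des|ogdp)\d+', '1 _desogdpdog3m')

['og3']

`findall` yields the raw match text (1 of them) because the pattern has no groups.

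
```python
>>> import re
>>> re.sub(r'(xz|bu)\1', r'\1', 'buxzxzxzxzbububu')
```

'buxzxzbubu'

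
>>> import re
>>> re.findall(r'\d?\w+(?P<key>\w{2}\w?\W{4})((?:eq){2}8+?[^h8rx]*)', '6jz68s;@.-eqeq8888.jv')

[('8s;@.-', 'eqeq8')]

A non-greedy quantifier consumes as few characters as it can — just enough that the remainder of the pattern still matches from where it stops; whatever follows it matches normally.
2 groups means the one result is a tuple of 2 captured strings — 1 here.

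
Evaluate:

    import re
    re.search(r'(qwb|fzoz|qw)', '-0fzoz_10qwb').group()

'fzoz'

The match spans [2:6] → 'fzoz'.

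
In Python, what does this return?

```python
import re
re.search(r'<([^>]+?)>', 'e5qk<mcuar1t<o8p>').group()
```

'<mcuar1t<o8p>'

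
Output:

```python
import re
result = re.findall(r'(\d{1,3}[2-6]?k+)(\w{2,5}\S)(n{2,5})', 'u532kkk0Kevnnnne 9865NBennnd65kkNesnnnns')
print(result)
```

[('532kkk', '0Kevnn', 'nn'), ('65kk', 'Nesnn', 'nn')]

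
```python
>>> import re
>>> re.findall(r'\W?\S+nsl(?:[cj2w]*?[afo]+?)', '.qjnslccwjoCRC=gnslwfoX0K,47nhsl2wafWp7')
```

The pattern matches optionally a non-word character, then one or more of a non-whitespace character, then the literal 'nsl'; then zero or more of one of [cj2w] (lazy), then one or more of one of [afo] (lazy) (non-capturing group).
Because the quantifier is non-greedy, it stops expanding at the earliest point where the rest of the pattern can succeed.
Scanning left to right: at [0:21] → '.qjnslccwjoCRC=gnslwf'.
Since nothing is captured, `findall` lists the 1 matched substring directly.

['.qjnslccwjoCRC=gnslwf']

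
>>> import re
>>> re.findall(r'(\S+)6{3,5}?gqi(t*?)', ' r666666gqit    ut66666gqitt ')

Pattern: one or more of a non-whitespace character (captured); then 3 to 5 of a literal '6' (lazy), then the literal 'gqi'; then zero or more of a literal 't' (lazy) (captured).
Walking the string: at [1:11] match 'r666666gqi', groups = ('r666', ''); at [16:26] match 'ut66666gqi', groups = ('ut66', '').
Multiple groups make `findall` return tuples — one 2-tuple for each match.

[('r666', ''), ('ut66', '')]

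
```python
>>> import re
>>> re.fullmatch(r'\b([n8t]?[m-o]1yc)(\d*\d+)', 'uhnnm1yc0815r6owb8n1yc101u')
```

This matches a word boundary (`\b`, zero-width); then optionally one of [n8t], then a character in [m-o], then the literal '1yc' (captured); then zero or more of a digit, then one or more of a digit (captured).
`fullmatch` succeeds only if the pattern covers the string from start to end.
Here the pattern can't cover the whole string, so the call returns None.

None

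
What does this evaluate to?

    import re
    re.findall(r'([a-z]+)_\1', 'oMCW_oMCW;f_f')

['f']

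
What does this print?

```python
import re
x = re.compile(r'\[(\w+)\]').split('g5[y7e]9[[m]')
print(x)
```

['g5', 'y7e', '9[', 'm', '']

Matches to split on: at [2:7] → '[y7e]'; at [9:12] → '[m]'.
Because the pattern has a capturing group, `split` also inserts each captured text between the pieces.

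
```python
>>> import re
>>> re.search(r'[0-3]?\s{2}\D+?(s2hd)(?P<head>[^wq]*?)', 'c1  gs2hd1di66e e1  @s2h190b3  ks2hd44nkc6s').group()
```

'1  gs2hd'

The pattern matches optionally a character in [0-3], then exactly 2 of whitespace, then one or more of a non-digit (lazy); then the literal 's2', then the literal 'hd' (captured); then zero or more of any character except [wq] (lazy) (captured as 'head').
Lazy quantifiers expand one character at a time until the remainder of the pattern can match.
`search` walks the string left to right and returns the first match it finds.
The match spans [1:9] → '1  gs2hd'.
Captured: group 1 = 's2hd', group 2 = ''.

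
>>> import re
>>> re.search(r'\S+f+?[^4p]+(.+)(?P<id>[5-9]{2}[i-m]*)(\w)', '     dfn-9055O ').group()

'dfn-9055O'

This matches one or more of a non-whitespace character; then one or more of the literal 'f' (lazy), then one or more of any character except [4p]; then one or more of any character (captured); then exactly 2 of a character in [5-9], then zero or more of a character in [i-m] (captured as 'id'); then a word character (captured).
Unlike `match`, `search` isn't anchored — it looks for the pattern anywhere in the string.
The match spans [5:14] → 'dfn-9055O'.
Captured: group 1 = '0', group 2 = '55', group 3 = 'O'.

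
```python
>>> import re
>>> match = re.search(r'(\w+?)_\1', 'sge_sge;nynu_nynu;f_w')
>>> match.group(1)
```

The match spans [0:7] → 'sge_sge'.
Captured: group 1 = 'sge'.

'sge'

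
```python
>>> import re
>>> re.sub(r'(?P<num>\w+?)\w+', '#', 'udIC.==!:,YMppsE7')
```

'#.==!:,#'

This matches one or more of a word character (lazy) (captured as 'num'); then one or more of a word character.
Matches: at [0:4] → 'udIC'; at [10:17] → 'YMppsE7'.
`sub` substitutes '#' at each match site.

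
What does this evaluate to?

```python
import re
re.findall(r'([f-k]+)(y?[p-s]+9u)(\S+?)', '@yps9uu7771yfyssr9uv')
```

[('f', 'yssr9u', 'v')]

`findall` packs the 3 group values into a tuple for every match.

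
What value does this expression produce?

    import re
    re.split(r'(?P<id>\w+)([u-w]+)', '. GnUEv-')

With a capturing group present, the delimiter's captured portion is kept in the result list.

['. ', 'GnUE', 'v', '-']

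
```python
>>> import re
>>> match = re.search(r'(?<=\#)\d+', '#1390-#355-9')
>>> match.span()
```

(1, 5)

Lookahead/lookbehind check context without consuming it, so the matched span excludes the asserted characters.
`search` walks the string left to right and returns the first match it finds.
The match spans [1:5] → '1390'.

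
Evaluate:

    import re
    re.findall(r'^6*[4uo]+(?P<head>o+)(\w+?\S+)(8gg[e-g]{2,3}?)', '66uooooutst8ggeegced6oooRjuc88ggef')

Pattern: anchored at the start of the string; then zero or more of the literal '6', then one or more of one of [4uo]; then one or more of a literal 'o' (captured as 'head'); then one or more of a word character (lazy), then one or more of a non-whitespace character (captured); then the literal '8gg', then 2 to 3 of a character in [e-g] (lazy) (captured).
3 groups means the one result is a tuple of 3 captured strings — 1 here.

[('o', 'utst8ggeegced6oooRjuc8', '8ggef')]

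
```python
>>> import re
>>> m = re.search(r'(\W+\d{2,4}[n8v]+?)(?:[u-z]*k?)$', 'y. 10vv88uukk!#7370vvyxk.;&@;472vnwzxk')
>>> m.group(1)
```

'.;&@;472vn'

The pattern matches one or more of a non-word character, then 2 to 4 of a digit, then one or more of one of [n8v] (lazy) (captured); then zero or more of a character in [u-z], then optionally the literal 'k' (non-capturing group); then anchored at the end.
`re.search` scans for the first position where the pattern succeeds.
The match spans [24:38] → '.;&@;472vnwzxk'.
Captured: group 1 = '.;&@;472vn'.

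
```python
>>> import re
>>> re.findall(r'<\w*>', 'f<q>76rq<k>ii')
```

Walking the string: at [1:4] → '<q>'; at [8:11] → '<k>'.
Since nothing is captured, `findall` lists the 2 matched substrings directly.

['<q>', '<k>']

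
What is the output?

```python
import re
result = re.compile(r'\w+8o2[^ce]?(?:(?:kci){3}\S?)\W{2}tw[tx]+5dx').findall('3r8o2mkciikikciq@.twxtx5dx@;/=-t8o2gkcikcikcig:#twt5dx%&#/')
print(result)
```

['t8o2gkcikcikcig:#twt5dx']

The pattern matches one or more of a word character, then the literal '8o2', then optionally any character except [ce]; then the literal 'kci' repeated 3 times, then optionally a non-whitespace character (non-capturing group); then exactly 2 of a non-word character; then the literal 'tw', then one or more of one of [tx], then the literal '5dx'.
Matches: at [31:54] → 't8o2gkcikcikcig:#twt5dx'.
No capturing groups, so `findall` returns the 1 full match string.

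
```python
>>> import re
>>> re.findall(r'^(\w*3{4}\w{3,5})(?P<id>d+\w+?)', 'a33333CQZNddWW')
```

[('a33333CQZNd', 'dW')]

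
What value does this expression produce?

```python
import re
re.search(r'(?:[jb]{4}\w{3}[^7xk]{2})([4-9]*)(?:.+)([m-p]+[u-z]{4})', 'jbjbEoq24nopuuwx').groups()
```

('', 'puuwx')

The match spans [0:16] → 'jbjbEoq24nopuuwx'.
Captured: group 1 = '', group 2 = 'puuwx'.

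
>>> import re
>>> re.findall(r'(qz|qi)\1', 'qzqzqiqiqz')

['qz', 'qi']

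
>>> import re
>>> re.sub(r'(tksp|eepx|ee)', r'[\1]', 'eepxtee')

`|` is ordered: at each position the engine commits to the first alternative that works.
The replacement refers to a captured group, so each match is rewritten using its own captured text.

'[eepx]t[ee]'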